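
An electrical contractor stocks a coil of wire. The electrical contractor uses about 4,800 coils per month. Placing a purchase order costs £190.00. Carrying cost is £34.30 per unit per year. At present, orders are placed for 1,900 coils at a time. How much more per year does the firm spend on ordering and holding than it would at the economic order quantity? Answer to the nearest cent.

Extra cost ≈ £10,945.03 per year

Annual demand D = 4,800 × 12 = 57,600.
EOQ = √(2DS/H) = √(2 × 57,600 × 190 / 34.3) ≈ 798.83.
Cost at Q* = (D/Q*)S + (Q*/2)H = √(2DSH) ≈ £27,399.97.
Cost at Q = 1,900: (57,600/1,900)×190 + (1,900/2)×34.3 = £5,760.00 + £32,585.00 = £38,345.00.
Excess = £38,345.00 − £27,399.97 = £10,945.03.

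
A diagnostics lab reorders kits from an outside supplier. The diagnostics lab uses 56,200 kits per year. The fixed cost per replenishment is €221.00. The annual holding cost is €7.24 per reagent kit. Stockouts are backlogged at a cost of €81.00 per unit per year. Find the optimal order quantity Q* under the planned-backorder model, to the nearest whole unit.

With planned backorders, Q* = √(2DS/H) · √((H+B)/B).
√(2DS/H) = √(2 × 56,200 × 221 / 7.24) = 1852.294.
√((H+B)/B) = √((7.24+81)/81) = 1.0437.
Q* ≈ 1933.304.

Q* ≈ 1,933 kits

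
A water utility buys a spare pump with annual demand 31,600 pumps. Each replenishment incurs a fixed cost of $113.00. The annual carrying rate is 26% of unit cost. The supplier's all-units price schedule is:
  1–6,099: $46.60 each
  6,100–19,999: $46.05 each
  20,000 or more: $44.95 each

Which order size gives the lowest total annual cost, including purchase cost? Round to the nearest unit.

Holding cost per unit per year at price C is H = 0.26·C.
For each price level, check whether its EOQ is feasible; otherwise the best quantity at that price is the breakpoint.
EOQ at $46.60 = 767.7 (feasible in tier 1): TC = 31,600×$46.60 + (31,600/767.7)×113 + (767.7/2)×0.26×$46.60 = $1,481,862.02.
EOQ at $46.05 = 772.3 < 6100, so use break Q=6100: TC = 31,600×$46.05 + (31,600/6100.0)×113 + (6100.0/2)×0.26×$46.05 = $1,492,283.03.
EOQ at $44.95 = 781.7 < 20000, so use break Q=20000: TC = 31,600×$44.95 + (31,600/20000.0)×113 + (20000.0/2)×0.26×$44.95 = $1,537,468.54.
Lowest total cost is $1,481,862.02 at Q = 767.7.

Q* ≈ 768 pumps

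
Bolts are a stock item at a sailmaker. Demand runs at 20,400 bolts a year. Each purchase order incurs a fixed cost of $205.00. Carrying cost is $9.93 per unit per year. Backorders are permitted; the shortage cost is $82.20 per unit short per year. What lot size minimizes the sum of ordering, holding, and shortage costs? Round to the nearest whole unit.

With planned backorders, Q* = √(2DS/H) · √((H+B)/B).
√(2DS/H) = √(2 × 20,400 × 205 / 9.93) = 917.767.
√((H+B)/B) = √((9.93+82.2)/82.2) = 1.0587.
Q* ≈ 971.621.

Q* ≈ 972 bolts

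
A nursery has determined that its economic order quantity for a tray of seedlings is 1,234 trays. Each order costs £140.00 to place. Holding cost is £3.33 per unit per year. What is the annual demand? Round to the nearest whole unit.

Invert the EOQ relation Q*² = 2DS/H.
From Q* = √(2DS/H): D = Q*²H / (2S) = 1,234² × 3.33 / (2 × 140) = 18109.920.

D ≈ 18,110 trays per year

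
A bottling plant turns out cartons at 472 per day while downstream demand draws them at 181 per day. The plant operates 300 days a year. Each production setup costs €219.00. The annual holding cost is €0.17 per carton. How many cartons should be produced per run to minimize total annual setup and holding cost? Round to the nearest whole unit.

Q* ≈ 15,064 cartons

Annual demand D = 181 × 300 = 54,300.
Production build-up factor (1 − d/p) = 1 − 181/472 = 0.6165.
Q* = √(2DS / (H(1 − d/p))) = √(2 × 54,300 × 219 / (0.17 × 0.6165)).
= √(23,783,400 / 0.1048) ≈ 15063.886.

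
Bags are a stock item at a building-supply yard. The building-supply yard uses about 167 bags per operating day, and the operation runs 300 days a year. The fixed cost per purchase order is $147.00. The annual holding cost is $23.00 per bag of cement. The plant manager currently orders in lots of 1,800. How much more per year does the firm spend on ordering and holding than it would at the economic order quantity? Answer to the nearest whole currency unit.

Annual demand D = 167 × 300 = 50,100.
EOQ = √(2DS/H) = √(2 × 50,100 × 147 / 23) ≈ 800.26.
Cost at Q* = (D/Q*)S + (Q*/2)H = √(2DSH) ≈ $18,405.87.
Cost at Q = 1,800: (50,100/1,800)×147 + (1,800/2)×23 = $4,091.50 + $20,700.00 = $24,791.50.
Excess = $24,791.50 − $18,405.87 = $6,385.63.

Extra cost ≈ $6,386 per year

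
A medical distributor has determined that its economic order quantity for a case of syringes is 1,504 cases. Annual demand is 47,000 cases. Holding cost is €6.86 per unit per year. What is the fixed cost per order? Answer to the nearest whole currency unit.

Invert the EOQ relation Q*² = 2DS/H.
From Q* = √(2DS/H): S = Q*²H / (2D) = 1,504² × 6.86 / (2 × 47,000) = 165.0790.

S ≈ €165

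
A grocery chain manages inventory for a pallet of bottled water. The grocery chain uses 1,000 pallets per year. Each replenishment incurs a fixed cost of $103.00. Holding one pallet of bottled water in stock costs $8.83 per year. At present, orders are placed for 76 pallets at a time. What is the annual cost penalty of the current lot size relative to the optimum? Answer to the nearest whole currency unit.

EOQ = √(2DS/H) = √(2 × 1,000 × 103 / 8.83) ≈ 152.74.
Cost at Q* = (D/Q*)S + (Q*/2)H = √(2DSH) ≈ $1,348.70.
Cost at Q = 76: (1,000/76)×103 + (76/2)×8.83 = $1,355.26 + $335.54 = $1,690.80.
Excess = $1,690.80 − $1,348.70 = $342.11.

Extra cost ≈ $342 per year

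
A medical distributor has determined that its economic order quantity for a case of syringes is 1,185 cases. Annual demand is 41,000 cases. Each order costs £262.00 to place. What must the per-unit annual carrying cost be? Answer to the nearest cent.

Squaring Q* = √(2DS/H) gives Q*² = 2DS/H.
From Q* = √(2DS/H): H = 2DS / Q*² = 2 × 41,000 × 262 / 1,185² = 15.2995.

H ≈ £15.30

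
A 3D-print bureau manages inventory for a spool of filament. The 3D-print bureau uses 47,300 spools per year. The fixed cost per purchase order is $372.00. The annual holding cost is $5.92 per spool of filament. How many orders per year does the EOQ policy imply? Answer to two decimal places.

EOQ = √(2DS/H) = √(2 × 47,300 × 372 / 5.92) ≈ 2438.13.
Orders per year = D / Q* = 47,300 / 2438.13 ≈ 19.400.

N ≈ 19.40 orders per year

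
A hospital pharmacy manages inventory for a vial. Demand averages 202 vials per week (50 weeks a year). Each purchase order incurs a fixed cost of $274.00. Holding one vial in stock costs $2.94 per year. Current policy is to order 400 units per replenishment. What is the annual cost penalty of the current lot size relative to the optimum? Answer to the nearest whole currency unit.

Annual demand D = 202 × 50 = 10,100.
EOQ = √(2DS/H) = √(2 × 10,100 × 274 / 2.94) ≈ 1372.07.
Cost at Q* = (D/Q*)S + (Q*/2)H = √(2DSH) ≈ $4,033.90.
Cost at Q = 400: (10,100/400)×274 + (400/2)×2.94 = $6,918.50 + $588.00 = $7,506.50.
Excess = $7,506.50 − $4,033.90 = $3,472.60.

Extra cost ≈ $3,473 per year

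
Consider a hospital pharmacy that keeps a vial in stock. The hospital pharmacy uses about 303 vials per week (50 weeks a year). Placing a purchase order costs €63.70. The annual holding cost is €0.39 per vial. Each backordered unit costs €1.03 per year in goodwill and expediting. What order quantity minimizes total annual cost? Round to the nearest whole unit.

Q* ≈ 2,612 vials

Annual demand D = 303 × 50 = 15,150.
With planned backorders, Q* = √(2DS/H) · √((H+B)/B).
√(2DS/H) = √(2 × 15,150 × 63.7 / 0.39) = 2224.635.
√((H+B)/B) = √((0.39+1.03)/1.03) = 1.1742.
Q* ≈ 2612.067.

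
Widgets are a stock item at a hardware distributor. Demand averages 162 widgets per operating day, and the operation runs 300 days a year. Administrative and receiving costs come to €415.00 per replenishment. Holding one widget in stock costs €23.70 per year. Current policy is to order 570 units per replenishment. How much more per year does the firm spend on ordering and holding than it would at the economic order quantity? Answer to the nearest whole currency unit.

Annual demand D = 162 × 300 = 48,600.
EOQ = √(2DS/H) = √(2 × 48,600 × 415 / 23.7) ≈ 1304.62.
Cost at Q* = (D/Q*)S + (Q*/2)H = √(2DSH) ≈ €30,919.42.
Cost at Q = 570: (48,600/570)×415 + (570/2)×23.7 = €35,384.21 + €6,754.50 = €42,138.71.
Excess = €42,138.71 − €30,919.42 = €11,219.29.

Extra cost ≈ €11,219 per year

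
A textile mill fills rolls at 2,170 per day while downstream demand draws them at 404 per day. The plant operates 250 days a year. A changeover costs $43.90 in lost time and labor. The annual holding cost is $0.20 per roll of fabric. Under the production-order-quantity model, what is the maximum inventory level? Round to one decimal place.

Annual demand D = 404 × 250 = 101,000.
Production build-up factor (1 − d/p) = 1 − 404/2,170 = 0.8138.
Q* = √(2DS / (H(1 − d/p))) = √(2 × 101,000 × 43.9 / (0.2 × 0.8138)).
= √(8,867,800 / 0.1628) ≈ 7381.208.
Maximum inventory = Q*(1 − d/p) = 7381.208 × 0.8138 ≈ 6007.011.

I_max ≈ 6,007.0 rolls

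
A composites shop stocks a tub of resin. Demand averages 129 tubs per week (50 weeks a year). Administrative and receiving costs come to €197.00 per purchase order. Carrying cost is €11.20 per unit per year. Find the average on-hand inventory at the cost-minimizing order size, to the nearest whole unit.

Annual demand D = 129 × 50 = 6,450.
The optimal lot size = √(2DS/H) = √(2 × 6,450 × 197 / 11.2) ≈ 476.34.
Average inventory = Q*/2 ≈ 476.34 / 2 = 238.171.

Average inventory ≈ 238 tubs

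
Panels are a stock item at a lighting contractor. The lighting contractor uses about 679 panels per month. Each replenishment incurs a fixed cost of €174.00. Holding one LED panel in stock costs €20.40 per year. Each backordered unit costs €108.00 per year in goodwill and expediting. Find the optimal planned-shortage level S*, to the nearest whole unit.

Annual demand D = 679 × 12 = 8,148.
With planned backorders, Q* = √(2DS/H) · √((H+B)/B).
√(2DS/H) = √(2 × 8,148 × 174 / 20.4) = 372.821.
√((H+B)/B) = √((20.4+108)/108) = 1.0904.
Q* ≈ 406.509.
S* = Q* · H/(H+B) = 406.509 × 20.4/128.4 ≈ 64.586.

S* ≈ 65 panels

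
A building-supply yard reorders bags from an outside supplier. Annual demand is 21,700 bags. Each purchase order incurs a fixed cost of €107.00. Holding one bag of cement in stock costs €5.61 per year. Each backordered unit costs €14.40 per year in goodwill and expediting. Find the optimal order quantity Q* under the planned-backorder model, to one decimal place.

Q* ≈ 1,072.5 bags

With planned backorders, Q* = √(2DS/H) · √((H+B)/B).
√(2DS/H) = √(2 × 21,700 × 107 / 5.61) = 909.820.
√((H+B)/B) = √((5.61+14.4)/14.4) = 1.1788.
Q* ≈ 1072.501.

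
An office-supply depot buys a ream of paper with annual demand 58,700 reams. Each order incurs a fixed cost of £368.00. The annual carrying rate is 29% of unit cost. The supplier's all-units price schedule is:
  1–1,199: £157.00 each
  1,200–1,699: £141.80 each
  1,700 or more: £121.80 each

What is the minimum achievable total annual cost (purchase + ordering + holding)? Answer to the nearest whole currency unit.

Holding cost per unit per year at price C is H = 0.29·C.
Evaluate total cost at each tier's feasible EOQ or, if the EOQ is below the tier, at the tier's minimum quantity.
EOQ at £157.00 = 974.1 (feasible in tier 1): TC = 58,700×£157.00 + (58,700/974.1)×368 + (974.1/2)×0.29×£157.00 = £9,260,251.34.
EOQ at £141.80 = 1025.0 < 1200, so use break Q=1200: TC = 58,700×£141.80 + (58,700/1200.0)×368 + (1200.0/2)×0.29×£141.80 = £8,366,334.53.
EOQ at £121.80 = 1105.9 < 1700, so use break Q=1700: TC = 58,700×£121.80 + (58,700/1700.0)×368 + (1700.0/2)×0.29×£121.80 = £7,192,390.52.
Lowest total cost among the candidates is at Q = 1700.0.

TC* ≈ £7,192,391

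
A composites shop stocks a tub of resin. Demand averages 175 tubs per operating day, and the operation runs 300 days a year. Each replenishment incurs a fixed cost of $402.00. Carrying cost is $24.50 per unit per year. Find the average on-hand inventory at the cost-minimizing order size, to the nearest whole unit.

Annual demand D = 175 × 300 = 52,500.
EOQ = √(2DS/H) = √(2 × 52,500 × 402 / 24.5) ≈ 1312.58.
Average inventory = Q*/2 ≈ 1312.58 / 2 = 656.288.

Average inventory ≈ 656 tubs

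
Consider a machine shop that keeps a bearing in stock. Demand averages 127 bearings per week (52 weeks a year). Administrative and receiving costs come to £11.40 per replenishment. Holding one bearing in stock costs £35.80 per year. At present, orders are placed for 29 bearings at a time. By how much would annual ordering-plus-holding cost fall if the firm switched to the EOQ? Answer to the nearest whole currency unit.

Extra cost ≈ £793 per year

Annual demand D = 127 × 52 = 6,604.
EOQ = √(2DS/H) = √(2 × 6,604 × 11.4 / 35.8) ≈ 64.85.
Cost at Q* = (D/Q*)S + (Q*/2)H = √(2DSH) ≈ £2,321.73.
Cost at Q = 29: (6,604/29)×11.4 + (29/2)×35.8 = £2,596.06 + £519.10 = £3,115.16.
Excess = £3,115.16 − £2,321.73 = £793.42.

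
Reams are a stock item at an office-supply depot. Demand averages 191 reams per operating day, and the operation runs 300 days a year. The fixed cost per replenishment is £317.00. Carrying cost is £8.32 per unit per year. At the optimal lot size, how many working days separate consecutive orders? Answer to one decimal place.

T ≈ 10.9 days

Annual demand D = 191 × 300 = 57,300.
Q* = √(2DS/H) = √(2 × 57,300 × 317 / 8.32) ≈ 2089.59.
Cycle time = Q*/D × 300 = 2089.59 / 57,300 × 300 ≈ 10.940 days.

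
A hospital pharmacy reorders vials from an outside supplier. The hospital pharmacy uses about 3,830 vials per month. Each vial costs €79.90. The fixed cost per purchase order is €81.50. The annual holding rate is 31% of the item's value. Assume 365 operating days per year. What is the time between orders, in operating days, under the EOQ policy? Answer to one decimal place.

T ≈ 4.4 days

Annual demand D = 3,830 × 12 = 45,960.
Holding cost H = 0.31 × €79.90 = €24.7690 per unit per year.
Q* = √(2DS/H) = √(2 × 45,960 × 81.5 / 24.769) ≈ 549.96.
Cycle time = Q*/D × 365 = 549.96 / 45,960 × 365 ≈ 4.368 days.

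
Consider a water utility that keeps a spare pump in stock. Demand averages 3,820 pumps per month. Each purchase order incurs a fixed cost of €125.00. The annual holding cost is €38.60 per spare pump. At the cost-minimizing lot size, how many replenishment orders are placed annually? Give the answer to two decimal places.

Annual demand D = 3,820 × 12 = 45,840.
The optimal lot size = √(2DS/H) = √(2 × 45,840 × 125 / 38.6) ≈ 544.88.
Orders per year = D / Q* = 45,840 / 544.88 ≈ 84.129.

N ≈ 84.13 orders per year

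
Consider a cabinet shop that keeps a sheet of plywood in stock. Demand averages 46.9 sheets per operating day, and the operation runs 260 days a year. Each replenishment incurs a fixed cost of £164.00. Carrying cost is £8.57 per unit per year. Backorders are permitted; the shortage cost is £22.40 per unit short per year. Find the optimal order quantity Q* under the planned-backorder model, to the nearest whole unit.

Q* ≈ 803 sheets

Annual demand D = 46.9 × 260 = 12,194.
With planned backorders, Q* = √(2DS/H) · √((H+B)/B).
√(2DS/H) = √(2 × 12,194 × 164 / 8.57) = 683.156.
√((H+B)/B) = √((8.57+22.4)/22.4) = 1.1758.
Q* ≈ 803.279.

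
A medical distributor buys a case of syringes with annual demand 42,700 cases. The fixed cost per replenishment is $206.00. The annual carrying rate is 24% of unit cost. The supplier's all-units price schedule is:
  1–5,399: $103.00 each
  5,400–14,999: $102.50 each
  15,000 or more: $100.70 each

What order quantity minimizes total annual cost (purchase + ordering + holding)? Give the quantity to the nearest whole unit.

Holding cost per unit per year at price C is H = 0.24·C.
Evaluate total cost at each tier's feasible EOQ or, if the EOQ is below the tier, at the tier's minimum quantity.
EOQ at $103.00 = 843.6 (feasible in tier 1): TC = 42,700×$103.00 + (42,700/843.6)×206 + (843.6/2)×0.24×$103.00 = $4,418,953.88.
EOQ at $102.50 = 845.7 < 5400, so use break Q=5400: TC = 42,700×$102.50 + (42,700/5400.0)×206 + (5400.0/2)×0.24×$102.50 = $4,444,798.93.
EOQ at $100.70 = 853.2 < 15000, so use break Q=15000: TC = 42,700×$100.70 + (42,700/15000.0)×206 + (15000.0/2)×0.24×$100.70 = $4,481,736.41.
Lowest total cost is $4,418,953.88 at Q = 843.6.

Q* ≈ 844 cases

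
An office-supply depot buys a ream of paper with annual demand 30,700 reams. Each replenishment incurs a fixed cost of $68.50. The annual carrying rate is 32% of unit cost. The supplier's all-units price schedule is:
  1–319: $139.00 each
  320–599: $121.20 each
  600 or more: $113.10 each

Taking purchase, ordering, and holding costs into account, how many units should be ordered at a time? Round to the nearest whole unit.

Q* ≈ 600 reams

Holding cost per unit per year at price C is H = 0.32·C.
Candidates are each tier's EOQ (if it falls in that tier) and each price-break quantity.
EOQ at $139.00 = 307.5 (feasible in tier 1): TC = 30,700×$139.00 + (30,700/307.5)×68.5 + (307.5/2)×0.32×$139.00 = $4,280,977.66.
EOQ at $121.20 = 329.3 (feasible in tier 2): TC = 30,700×$121.20 + (30,700/329.3)×68.5 + (329.3/2)×0.32×$121.20 = $3,733,611.91.
EOQ at $113.10 = 340.9 < 600, so use break Q=600: TC = 30,700×$113.10 + (30,700/600.0)×68.5 + (600.0/2)×0.32×$113.10 = $3,486,532.52.
Lowest total cost is $3,486,532.52 at Q = 600.0.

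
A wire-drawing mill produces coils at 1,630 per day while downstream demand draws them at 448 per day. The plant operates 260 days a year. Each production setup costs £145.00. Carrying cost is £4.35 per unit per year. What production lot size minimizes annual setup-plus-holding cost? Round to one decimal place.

Q* ≈ 3,272.4 coils

Annual demand D = 448 × 260 = 116,480.
Production build-up factor (1 − d/p) = 1 − 448/1,630 = 0.7252.
Q* = √(2DS / (H(1 − d/p))) = √(2 × 116,480 × 145 / (4.35 × 0.7252)).
= √(33,779,200 / 3.1544) ≈ 3272.390.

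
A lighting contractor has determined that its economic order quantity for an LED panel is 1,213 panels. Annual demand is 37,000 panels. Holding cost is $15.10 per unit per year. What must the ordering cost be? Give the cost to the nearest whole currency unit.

Squaring Q* = √(2DS/H) gives Q*² = 2DS/H.
From Q* = √(2DS/H): S = Q*²H / (2D) = 1,213² × 15.1 / (2 × 37,000) = 300.2388.

S ≈ $300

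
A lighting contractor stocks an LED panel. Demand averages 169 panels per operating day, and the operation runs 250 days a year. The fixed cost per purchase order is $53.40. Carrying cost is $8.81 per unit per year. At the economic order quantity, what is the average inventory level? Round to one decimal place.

Annual demand D = 169 × 250 = 42,250.
Q* = √(2DS/H) = √(2 × 42,250 × 53.4 / 8.81) ≈ 715.67.
Average inventory = Q*/2 ≈ 715.67 / 2 = 357.834.

Average inventory ≈ 357.8 panels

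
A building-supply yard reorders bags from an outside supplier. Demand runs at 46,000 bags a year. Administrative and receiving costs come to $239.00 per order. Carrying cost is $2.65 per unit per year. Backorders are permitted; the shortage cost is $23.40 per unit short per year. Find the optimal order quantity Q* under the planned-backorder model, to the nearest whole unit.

With planned backorders, Q* = √(2DS/H) · √((H+B)/B).
√(2DS/H) = √(2 × 46,000 × 239 / 2.65) = 2880.514.
√((H+B)/B) = √((2.65+23.4)/23.4) = 1.0551.
Q* ≈ 3039.246.

Q* ≈ 3,039 bags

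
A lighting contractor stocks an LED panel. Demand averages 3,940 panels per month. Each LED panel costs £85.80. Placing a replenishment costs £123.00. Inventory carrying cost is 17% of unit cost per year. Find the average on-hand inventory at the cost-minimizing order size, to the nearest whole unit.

Annual demand D = 3,940 × 12 = 47,280.
Holding cost H = 0.17 × £85.80 = £14.5860 per unit per year.
The optimal lot size = √(2DS/H) = √(2 × 47,280 × 123 / 14.586) ≈ 892.97.
Average inventory = Q*/2 ≈ 892.97 / 2 = 446.486.

Average inventory ≈ 446 panels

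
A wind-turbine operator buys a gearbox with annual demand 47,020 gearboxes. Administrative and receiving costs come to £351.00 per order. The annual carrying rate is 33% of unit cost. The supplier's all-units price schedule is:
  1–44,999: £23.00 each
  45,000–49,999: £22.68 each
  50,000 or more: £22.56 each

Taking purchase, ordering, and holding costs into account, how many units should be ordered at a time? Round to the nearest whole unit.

Holding cost per unit per year at price C is H = 0.33·C.
Evaluate total cost at each tier's feasible EOQ or, if the EOQ is below the tier, at the tier's minimum quantity.
EOQ at £23.00 = 2085.4 (feasible in tier 1): TC = 47,020×£23.00 + (47,020/2085.4)×351 + (2085.4/2)×0.33×£23.00 = £1,097,288.17.
EOQ at £22.68 = 2100.1 < 45000, so use break Q=45000: TC = 47,020×£22.68 + (47,020/45000.0)×351 + (45000.0/2)×0.33×£22.68 = £1,235,179.36.
EOQ at £22.56 = 2105.6 < 50000, so use break Q=50000: TC = 47,020×£22.56 + (47,020/50000.0)×351 + (50000.0/2)×0.33×£22.56 = £1,247,221.28.
Lowest total cost is £1,097,288.17 at Q = 2085.4.

Q* ≈ 2,085 gearboxes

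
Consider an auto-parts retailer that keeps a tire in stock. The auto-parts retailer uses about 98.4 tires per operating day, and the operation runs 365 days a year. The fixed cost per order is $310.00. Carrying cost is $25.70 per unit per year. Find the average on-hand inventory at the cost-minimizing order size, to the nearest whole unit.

Average inventory ≈ 465 tires

Annual demand D = 98.4 × 365 = 35,916.
EOQ = √(2DS/H) = √(2 × 35,916 × 310 / 25.7) ≈ 930.84.
Average inventory = Q*/2 ≈ 930.84 / 2 = 465.418.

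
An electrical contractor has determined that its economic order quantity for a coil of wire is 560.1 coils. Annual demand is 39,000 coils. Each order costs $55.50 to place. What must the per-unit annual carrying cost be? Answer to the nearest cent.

H ≈ $13.80

Invert the EOQ relation Q*² = 2DS/H.
From Q* = √(2DS/H): H = 2DS / Q*² = 2 × 39,000 × 55.5 / 560.1² = 13.7993.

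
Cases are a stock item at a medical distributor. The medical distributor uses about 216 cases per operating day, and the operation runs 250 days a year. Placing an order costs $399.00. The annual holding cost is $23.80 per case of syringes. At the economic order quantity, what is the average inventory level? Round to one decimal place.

Annual demand D = 216 × 250 = 54,000.
Q* = √(2DS/H) = √(2 × 54,000 × 399 / 23.8) ≈ 1345.58.
Average inventory = Q*/2 ≈ 1345.58 / 2 = 672.791.

Average inventory ≈ 672.8 cases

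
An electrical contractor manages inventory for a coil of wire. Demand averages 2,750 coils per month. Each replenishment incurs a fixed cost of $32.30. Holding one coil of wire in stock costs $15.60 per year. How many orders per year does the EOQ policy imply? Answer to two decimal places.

Annual demand D = 2,750 × 12 = 33,000.
The optimal lot size = √(2DS/H) = √(2 × 33,000 × 32.3 / 15.6) ≈ 369.67.
Orders per year = D / Q* = 33,000 / 369.67 ≈ 89.269.

N ≈ 89.27 orders per year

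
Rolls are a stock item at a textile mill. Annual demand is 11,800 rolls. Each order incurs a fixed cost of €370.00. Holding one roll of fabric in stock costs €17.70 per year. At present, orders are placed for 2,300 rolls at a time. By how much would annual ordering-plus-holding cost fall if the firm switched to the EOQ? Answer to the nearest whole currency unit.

EOQ = √(2DS/H) = √(2 × 11,800 × 370 / 17.7) ≈ 702.38.
Cost at Q* = (D/Q*)S + (Q*/2)H = √(2DSH) ≈ €12,432.07.
Cost at Q = 2,300: (11,800/2,300)×370 + (2,300/2)×17.7 = €1,898.26 + €20,355.00 = €22,253.26.
Excess = €22,253.26 − €12,432.07 = €9,821.19.

Extra cost ≈ €9,821 per year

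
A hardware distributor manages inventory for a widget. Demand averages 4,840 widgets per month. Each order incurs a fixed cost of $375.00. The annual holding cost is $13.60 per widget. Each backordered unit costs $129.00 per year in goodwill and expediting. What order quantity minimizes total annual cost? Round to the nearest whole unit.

Annual demand D = 4,840 × 12 = 58,080.
With planned backorders, Q* = √(2DS/H) · √((H+B)/B).
√(2DS/H) = √(2 × 58,080 × 375 / 13.6) = 1789.676.
√((H+B)/B) = √((13.6+129)/129) = 1.0514.
Q* ≈ 1881.652.

Q* ≈ 1,882 widgets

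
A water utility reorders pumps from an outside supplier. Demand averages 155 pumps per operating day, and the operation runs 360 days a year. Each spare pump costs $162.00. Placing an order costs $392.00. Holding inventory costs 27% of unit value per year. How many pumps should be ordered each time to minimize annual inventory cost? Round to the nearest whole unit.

Annual demand D = 155 × 360 = 55,800.
Holding cost H = 0.27 × $162.00 = $43.7400 per unit per year.
EOQ = √(2DS / H) = √(2 × 55,800 × 392 / 43.74).
= √(43,747,200 / 43.74) = √1,000,164.6091 ≈ 1000.082.

Q* ≈ 1,000 pumps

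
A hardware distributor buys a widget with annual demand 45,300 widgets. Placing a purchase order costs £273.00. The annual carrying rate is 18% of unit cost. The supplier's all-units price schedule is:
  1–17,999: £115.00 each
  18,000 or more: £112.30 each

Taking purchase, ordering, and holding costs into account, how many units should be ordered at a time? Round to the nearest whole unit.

Q* ≈ 1,093 widgets

Holding cost per unit per year at price C is H = 0.18·C.
Candidates are each tier's EOQ (if it falls in that tier) and each price-break quantity.
EOQ at £115.00 = 1093.1 (feasible in tier 1): TC = 45,300×£115.00 + (45,300/1093.1)×273 + (1093.1/2)×0.18×£115.00 = £5,232,127.19.
EOQ at £112.30 = 1106.2 < 18000, so use break Q=18000: TC = 45,300×£112.30 + (45,300/18000.0)×273 + (18000.0/2)×0.18×£112.30 = £5,269,803.05.
Lowest total cost is £5,232,127.19 at Q = 1093.1.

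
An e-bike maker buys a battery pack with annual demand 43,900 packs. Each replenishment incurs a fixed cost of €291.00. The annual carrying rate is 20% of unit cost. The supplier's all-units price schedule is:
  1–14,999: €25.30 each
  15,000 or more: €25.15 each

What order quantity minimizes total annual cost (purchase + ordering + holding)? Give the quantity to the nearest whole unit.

Q* ≈ 2,247 packs

Holding cost per unit per year at price C is H = 0.20·C.
Candidates are each tier's EOQ (if it falls in that tier) and each price-break quantity.
EOQ at €25.30 = 2247.1 (feasible in tier 1): TC = 43,900×€25.30 + (43,900/2247.1)×291 + (2247.1/2)×0.20×€25.30 = €1,122,040.22.
EOQ at €25.15 = 2253.8 < 15000, so use break Q=15000: TC = 43,900×€25.15 + (43,900/15000.0)×291 + (15000.0/2)×0.20×€25.15 = €1,142,661.66.
Lowest total cost is €1,122,040.22 at Q = 2247.1.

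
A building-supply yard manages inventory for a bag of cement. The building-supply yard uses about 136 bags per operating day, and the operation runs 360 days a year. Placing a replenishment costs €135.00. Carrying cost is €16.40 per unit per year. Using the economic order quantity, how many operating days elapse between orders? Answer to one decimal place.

T ≈ 6.6 days

Annual demand D = 136 × 360 = 48,960.
The optimal lot size = √(2DS/H) = √(2 × 48,960 × 135 / 16.4) ≈ 897.80.
Cycle time = Q*/D × 360 = 897.80 / 48,960 × 360 ≈ 6.601 days.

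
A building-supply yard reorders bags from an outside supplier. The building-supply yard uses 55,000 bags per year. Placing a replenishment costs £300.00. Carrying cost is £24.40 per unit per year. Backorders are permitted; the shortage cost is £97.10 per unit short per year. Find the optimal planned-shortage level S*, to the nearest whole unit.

S* ≈ 261 bags

With planned backorders, Q* = √(2DS/H) · √((H+B)/B).
√(2DS/H) = √(2 × 55,000 × 300 / 24.4) = 1162.953.
√((H+B)/B) = √((24.4+97.1)/97.1) = 1.1186.
Q* ≈ 1300.890.
S* = Q* · H/(H+B) = 1300.890 × 24.4/121.5 ≈ 261.249.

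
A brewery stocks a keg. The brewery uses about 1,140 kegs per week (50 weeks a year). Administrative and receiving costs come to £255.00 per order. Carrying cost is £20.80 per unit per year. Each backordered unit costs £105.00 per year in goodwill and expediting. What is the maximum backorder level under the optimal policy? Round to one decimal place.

S* ≈ 214.0 kegs

Annual demand D = 1,140 × 50 = 57,000.
With planned backorders, Q* = √(2DS/H) · √((H+B)/B).
√(2DS/H) = √(2 × 57,000 × 255 / 20.8) = 1182.200.
√((H+B)/B) = √((20.8+105)/105) = 1.0946.
Q* ≈ 1294.007.
S* = Q* · H/(H+B) = 1294.007 × 20.8/125.8 ≈ 213.953.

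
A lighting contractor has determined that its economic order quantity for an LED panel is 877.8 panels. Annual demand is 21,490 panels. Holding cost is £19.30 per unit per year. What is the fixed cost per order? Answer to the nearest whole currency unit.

S ≈ £346

Invert the EOQ relation Q*² = 2DS/H.
From Q* = √(2DS/H): S = Q*²H / (2D) = 877.8² × 19.3 / (2 × 21,490) = 346.0047.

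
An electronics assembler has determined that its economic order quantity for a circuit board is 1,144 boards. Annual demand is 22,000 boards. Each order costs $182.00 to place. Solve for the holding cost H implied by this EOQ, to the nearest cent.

H ≈ $6.12

Invert the EOQ relation Q*² = 2DS/H.
From Q* = √(2DS/H): H = 2DS / Q*² = 2 × 22,000 × 182 / 1,144² = 6.1189.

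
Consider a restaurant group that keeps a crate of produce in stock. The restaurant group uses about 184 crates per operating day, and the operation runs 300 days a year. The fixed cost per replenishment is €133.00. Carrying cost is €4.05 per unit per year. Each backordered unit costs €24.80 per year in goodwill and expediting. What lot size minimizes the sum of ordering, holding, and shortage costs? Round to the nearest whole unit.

Q* ≈ 2,054 crates

Annual demand D = 184 × 300 = 55,200.
With planned backorders, Q* = √(2DS/H) · √((H+B)/B).
√(2DS/H) = √(2 × 55,200 × 133 / 4.05) = 1904.070.
√((H+B)/B) = √((4.05+24.8)/24.8) = 1.0786.
Q* ≈ 2053.666.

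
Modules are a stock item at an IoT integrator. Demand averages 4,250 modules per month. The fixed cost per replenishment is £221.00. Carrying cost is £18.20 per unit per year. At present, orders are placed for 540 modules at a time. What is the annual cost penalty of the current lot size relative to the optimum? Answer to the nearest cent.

Extra cost ≈ £5,531.24 per year

Annual demand D = 4,250 × 12 = 51,000.
EOQ = √(2DS/H) = √(2 × 51,000 × 221 / 18.2) ≈ 1112.91.
Cost at Q* = (D/Q*)S + (Q*/2)H = √(2DSH) ≈ £20,254.98.
Cost at Q = 540: (51,000/540)×221 + (540/2)×18.2 = £20,872.22 + £4,914.00 = £25,786.22.
Excess = £25,786.22 − £20,254.98 = £5,531.24.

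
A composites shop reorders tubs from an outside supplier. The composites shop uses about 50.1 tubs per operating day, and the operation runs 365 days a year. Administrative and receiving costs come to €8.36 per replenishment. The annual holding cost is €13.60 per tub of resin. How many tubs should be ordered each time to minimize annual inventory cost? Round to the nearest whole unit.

Q* ≈ 150 tubs

Annual demand D = 50.1 × 365 = 18,286.5.
EOQ = √(2DS / H) = √(2 × 18,286.5 × 8.36 / 13.6).
= √(305,750.28 / 13.6) = √22,481.6382 ≈ 149.939.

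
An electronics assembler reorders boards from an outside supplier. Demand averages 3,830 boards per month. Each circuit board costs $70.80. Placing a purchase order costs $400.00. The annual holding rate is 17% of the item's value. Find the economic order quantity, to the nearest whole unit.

Annual demand D = 3,830 × 12 = 45,960.
Holding cost H = 0.17 × $70.80 = $12.0360 per unit per year.
EOQ = √(2DS / H) = √(2 × 45,960 × 400 / 12.036).
= √(36,768,000 / 12.036) = √3,054,835.4935 ≈ 1747.809.

Q* ≈ 1,748 boards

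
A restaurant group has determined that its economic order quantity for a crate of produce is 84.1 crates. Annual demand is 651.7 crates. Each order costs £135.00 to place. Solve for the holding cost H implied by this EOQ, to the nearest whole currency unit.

Invert the EOQ relation Q*² = 2DS/H.
From Q* = √(2DS/H): H = 2DS / Q*² = 2 × 651.7 × 135 / 84.1² = 24.8782.

H ≈ £25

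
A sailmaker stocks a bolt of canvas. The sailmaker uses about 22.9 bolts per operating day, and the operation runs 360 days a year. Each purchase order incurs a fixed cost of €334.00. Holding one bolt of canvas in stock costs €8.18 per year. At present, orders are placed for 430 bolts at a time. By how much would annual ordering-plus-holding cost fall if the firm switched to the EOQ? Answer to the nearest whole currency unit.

Extra cost ≈ €1,450 per year

Annual demand D = 22.9 × 360 = 8,244.
EOQ = √(2DS/H) = √(2 × 8,244 × 334 / 8.18) ≈ 820.50.
Cost at Q* = (D/Q*)S + (Q*/2)H = √(2DSH) ≈ €6,711.72.
Cost at Q = 430: (8,244/430)×334 + (430/2)×8.18 = €6,403.48 + €1,758.70 = €8,162.18.
Excess = €8,162.18 − €6,711.72 = €1,450.46.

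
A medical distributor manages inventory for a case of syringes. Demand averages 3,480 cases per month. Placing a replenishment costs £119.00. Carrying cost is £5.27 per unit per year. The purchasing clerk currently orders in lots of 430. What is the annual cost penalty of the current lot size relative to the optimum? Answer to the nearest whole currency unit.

Extra cost ≈ £5,453 per year

Annual demand D = 3,480 × 12 = 41,760.
EOQ = √(2DS/H) = √(2 × 41,760 × 119 / 5.27) ≈ 1373.29.
Cost at Q* = (D/Q*)S + (Q*/2)H = √(2DSH) ≈ £7,237.26.
Cost at Q = 430: (41,760/430)×119 + (430/2)×5.27 = £11,556.84 + £1,133.05 = £12,689.89.
Excess = £12,689.89 − £7,237.26 = £5,452.63.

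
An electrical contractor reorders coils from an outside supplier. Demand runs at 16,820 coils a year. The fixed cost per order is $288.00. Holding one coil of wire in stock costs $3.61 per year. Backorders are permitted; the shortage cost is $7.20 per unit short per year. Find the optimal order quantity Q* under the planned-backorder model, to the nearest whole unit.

With planned backorders, Q* = √(2DS/H) · √((H+B)/B).
√(2DS/H) = √(2 × 16,820 × 288 / 3.61) = 1638.214.
√((H+B)/B) = √((3.61+7.2)/7.2) = 1.2253.
Q* ≈ 2007.323.

Q* ≈ 2,007 coils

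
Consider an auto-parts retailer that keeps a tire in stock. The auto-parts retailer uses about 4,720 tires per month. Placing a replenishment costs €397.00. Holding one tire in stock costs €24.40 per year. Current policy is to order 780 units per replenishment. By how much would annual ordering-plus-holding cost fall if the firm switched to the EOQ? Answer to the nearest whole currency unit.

Annual demand D = 4,720 × 12 = 56,640.
EOQ = √(2DS/H) = √(2 × 56,640 × 397 / 24.4) ≈ 1357.62.
Cost at Q* = (D/Q*)S + (Q*/2)H = √(2DSH) ≈ €33,125.83.
Cost at Q = 780: (56,640/780)×397 + (780/2)×24.4 = €28,828.31 + €9,516.00 = €38,344.31.
Excess = €38,344.31 − €33,125.83 = €5,218.48.

Extra cost ≈ €5,218 per year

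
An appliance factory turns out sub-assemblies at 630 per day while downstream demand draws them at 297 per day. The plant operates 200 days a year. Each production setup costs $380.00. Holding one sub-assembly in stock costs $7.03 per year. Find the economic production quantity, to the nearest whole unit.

Annual demand D = 297 × 200 = 59,400.
Production build-up factor (1 − d/p) = 1 − 297/630 = 0.5286.
Q* = √(2DS / (H(1 − d/p))) = √(2 × 59,400 × 380 / (7.03 × 0.5286)).
= √(45,144,000 / 3.7159) ≈ 3485.544.

Q* ≈ 3,486 sub-assemblies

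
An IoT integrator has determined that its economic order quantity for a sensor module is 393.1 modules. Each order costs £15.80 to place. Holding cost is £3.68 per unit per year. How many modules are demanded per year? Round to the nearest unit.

The basic EOQ model gives Q* = √(2DS/H); rearrange for the unknown.
From Q* = √(2DS/H): D = Q*²H / (2S) = 393.1² × 3.68 / (2 × 15.8) = 17995.620.

D ≈ 17,996 modules per year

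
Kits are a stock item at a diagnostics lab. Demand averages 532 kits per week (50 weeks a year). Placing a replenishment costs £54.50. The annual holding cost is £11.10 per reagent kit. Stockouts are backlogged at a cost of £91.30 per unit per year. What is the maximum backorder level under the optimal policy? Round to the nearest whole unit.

Annual demand D = 532 × 50 = 26,600.
With planned backorders, Q* = √(2DS/H) · √((H+B)/B).
√(2DS/H) = √(2 × 26,600 × 54.5 / 11.1) = 511.084.
√((H+B)/B) = √((11.1+91.3)/91.3) = 1.0590.
Q* ≈ 541.262.
S* = Q* · H/(H+B) = 541.262 × 11.1/102.4 ≈ 58.672.

S* ≈ 59 kits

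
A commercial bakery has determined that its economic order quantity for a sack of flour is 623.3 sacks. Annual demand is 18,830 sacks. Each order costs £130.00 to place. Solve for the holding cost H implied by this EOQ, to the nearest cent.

H ≈ £12.60

The basic EOQ model gives Q* = √(2DS/H); rearrange for the unknown.
From Q* = √(2DS/H): H = 2DS / Q*² = 2 × 18,830 × 130 / 623.3² = 12.6017.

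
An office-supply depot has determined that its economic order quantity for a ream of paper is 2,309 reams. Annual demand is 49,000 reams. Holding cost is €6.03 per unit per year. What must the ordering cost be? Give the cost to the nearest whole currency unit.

S ≈ €328

Squaring Q* = √(2DS/H) gives Q*² = 2DS/H.
From Q* = √(2DS/H): S = Q*²H / (2D) = 2,309² × 6.03 / (2 × 49,000) = 328.0493.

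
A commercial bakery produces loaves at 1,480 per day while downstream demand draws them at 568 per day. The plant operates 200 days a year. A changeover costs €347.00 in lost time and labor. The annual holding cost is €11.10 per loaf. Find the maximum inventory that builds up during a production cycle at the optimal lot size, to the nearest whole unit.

I_max ≈ 2,092 loaves

Annual demand D = 568 × 200 = 113,600.
Production build-up factor (1 − d/p) = 1 − 568/1,480 = 0.6162.
Q* = √(2DS / (H(1 − d/p))) = √(2 × 113,600 × 347 / (11.1 × 0.6162)).
= √(78,838,400 / 6.84) ≈ 3395.008.
Maximum inventory = Q*(1 − d/p) = 3395.008 × 0.6162 ≈ 2092.059.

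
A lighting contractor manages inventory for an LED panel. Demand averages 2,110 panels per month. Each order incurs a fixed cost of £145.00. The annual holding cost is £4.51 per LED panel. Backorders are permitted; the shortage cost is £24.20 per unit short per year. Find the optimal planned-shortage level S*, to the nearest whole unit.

S* ≈ 218 panels

Annual demand D = 2,110 × 12 = 25,320.
With planned backorders, Q* = √(2DS/H) · √((H+B)/B).
√(2DS/H) = √(2 × 25,320 × 145 / 4.51) = 1275.976.
√((H+B)/B) = √((4.51+24.2)/24.2) = 1.0892.
Q* ≈ 1389.797.
S* = Q* · H/(H+B) = 1389.797 × 4.51/28.71 ≈ 218.321.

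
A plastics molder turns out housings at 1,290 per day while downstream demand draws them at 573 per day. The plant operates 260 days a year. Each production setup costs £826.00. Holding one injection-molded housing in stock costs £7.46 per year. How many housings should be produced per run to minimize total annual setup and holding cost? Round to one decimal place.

Annual demand D = 573 × 260 = 148,980.
Production build-up factor (1 − d/p) = 1 − 573/1,290 = 0.5558.
Q* = √(2DS / (H(1 − d/p))) = √(2 × 148,980 × 826 / (7.46 × 0.5558)).
= √(246,114,960 / 4.1464) ≈ 7704.330.

Q* ≈ 7,704.3 housings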